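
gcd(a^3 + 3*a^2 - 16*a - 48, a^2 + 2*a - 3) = a + 3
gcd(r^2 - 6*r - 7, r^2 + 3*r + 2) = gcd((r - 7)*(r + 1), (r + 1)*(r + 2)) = r + 1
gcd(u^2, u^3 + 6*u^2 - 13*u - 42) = 1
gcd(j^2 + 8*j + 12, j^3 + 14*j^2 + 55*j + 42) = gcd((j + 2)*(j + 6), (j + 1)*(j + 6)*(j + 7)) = j + 6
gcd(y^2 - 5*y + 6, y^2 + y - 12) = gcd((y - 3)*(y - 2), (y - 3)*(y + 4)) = y - 3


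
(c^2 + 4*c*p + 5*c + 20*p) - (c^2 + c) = 4*c*p + 4*c + 20*p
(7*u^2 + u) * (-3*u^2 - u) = -21*u^4 - 10*u^3 - u^2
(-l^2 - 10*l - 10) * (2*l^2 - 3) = -2*l^4 - 20*l^3 - 17*l^2 + 30*l + 30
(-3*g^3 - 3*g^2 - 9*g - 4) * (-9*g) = 27*g^4 + 27*g^3 + 81*g^2 + 36*g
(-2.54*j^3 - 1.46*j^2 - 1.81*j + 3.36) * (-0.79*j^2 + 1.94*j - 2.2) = 2.0066*j^5 - 3.7742*j^4 + 4.1855*j^3 - 2.9538*j^2 + 10.5004*j - 7.392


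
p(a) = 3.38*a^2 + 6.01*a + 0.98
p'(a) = 6.76*a + 6.01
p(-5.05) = 56.83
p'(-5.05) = -28.13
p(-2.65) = 8.79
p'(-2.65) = -11.90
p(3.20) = 54.82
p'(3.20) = 27.64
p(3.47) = 62.53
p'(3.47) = 29.47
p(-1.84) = 1.36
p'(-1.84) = -6.43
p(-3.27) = 17.47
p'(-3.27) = -16.10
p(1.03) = 10.76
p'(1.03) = 12.97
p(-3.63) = 23.70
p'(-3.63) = -18.53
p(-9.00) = 220.67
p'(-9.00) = -54.83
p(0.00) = 0.98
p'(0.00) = 6.01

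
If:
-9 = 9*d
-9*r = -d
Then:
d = -1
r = -1/9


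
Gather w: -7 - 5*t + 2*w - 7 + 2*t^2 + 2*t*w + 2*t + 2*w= 2*t^2 - 3*t + w*(2*t + 4) - 14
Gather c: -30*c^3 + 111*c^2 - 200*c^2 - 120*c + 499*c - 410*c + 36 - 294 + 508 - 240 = -30*c^3 - 89*c^2 - 31*c + 10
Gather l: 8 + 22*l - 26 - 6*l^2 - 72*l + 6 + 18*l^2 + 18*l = 12*l^2 - 32*l - 12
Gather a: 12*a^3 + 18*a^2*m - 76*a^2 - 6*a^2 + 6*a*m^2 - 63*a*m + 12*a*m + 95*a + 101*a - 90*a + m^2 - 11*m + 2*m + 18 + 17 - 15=12*a^3 + a^2*(18*m - 82) + a*(6*m^2 - 51*m + 106) + m^2 - 9*m + 20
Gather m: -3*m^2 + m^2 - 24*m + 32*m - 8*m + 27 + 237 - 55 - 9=200 - 2*m^2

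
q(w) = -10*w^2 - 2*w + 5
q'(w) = -20*w - 2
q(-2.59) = -56.90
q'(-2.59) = 49.80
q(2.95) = -87.92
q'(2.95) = -61.00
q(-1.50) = -14.50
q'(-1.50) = 28.00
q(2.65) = -70.52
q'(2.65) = -55.00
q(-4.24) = -166.30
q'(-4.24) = 82.80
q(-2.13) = -36.11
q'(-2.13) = 40.60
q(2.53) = -64.07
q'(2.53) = -52.60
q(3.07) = -95.39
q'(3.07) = -63.40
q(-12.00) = -1411.00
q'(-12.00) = 238.00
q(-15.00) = -2215.00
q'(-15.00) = 298.00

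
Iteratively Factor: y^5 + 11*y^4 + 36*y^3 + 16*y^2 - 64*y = (y + 4)*(y^4 + 7*y^3 + 8*y^2 - 16*y) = (y + 4)^2*(y^3 + 3*y^2 - 4*y) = y*(y + 4)^2*(y^2 + 3*y - 4) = y*(y - 1)*(y + 4)^2*(y + 4)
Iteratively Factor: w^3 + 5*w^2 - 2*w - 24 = (w - 2)*(w^2 + 7*w + 12) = (w - 2)*(w + 4)*(w + 3)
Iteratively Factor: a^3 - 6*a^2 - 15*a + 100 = (a + 4)*(a^2 - 10*a + 25) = (a - 5)*(a + 4)*(a - 5)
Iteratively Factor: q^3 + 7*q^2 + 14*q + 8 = (q + 2)*(q^2 + 5*q + 4) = (q + 1)*(q + 2)*(q + 4)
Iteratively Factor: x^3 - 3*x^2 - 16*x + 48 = (x - 4)*(x^2 + x - 12) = (x - 4)*(x - 3)*(x + 4)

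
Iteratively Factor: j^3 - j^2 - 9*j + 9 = (j - 1)*(j^2 - 9) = (j - 3)*(j - 1)*(j + 3)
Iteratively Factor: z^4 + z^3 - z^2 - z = (z + 1)*(z^3 - z) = (z - 1)*(z + 1)*(z^2 + z) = z*(z - 1)*(z + 1)*(z + 1)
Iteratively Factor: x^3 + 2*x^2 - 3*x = (x)*(x^2 + 2*x - 3) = x*(x + 3)*(x - 1)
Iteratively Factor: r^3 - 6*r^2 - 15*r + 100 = (r + 4)*(r^2 - 10*r + 25) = (r - 5)*(r + 4)*(r - 5)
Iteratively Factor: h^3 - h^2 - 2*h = (h)*(h^2 - h - 2) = h*(h - 2)*(h + 1)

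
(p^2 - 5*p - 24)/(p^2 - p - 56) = (p + 3)/(p + 7)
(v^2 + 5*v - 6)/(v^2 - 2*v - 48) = (v - 1)/(v - 8)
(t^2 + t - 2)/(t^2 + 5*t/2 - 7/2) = 2*(t + 2)/(2*t + 7)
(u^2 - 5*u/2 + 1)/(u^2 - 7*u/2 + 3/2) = (u - 2)/(u - 3)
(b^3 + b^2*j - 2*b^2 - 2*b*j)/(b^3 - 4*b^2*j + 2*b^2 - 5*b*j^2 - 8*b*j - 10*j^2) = b*(b - 2)/(b^2 - 5*b*j + 2*b - 10*j)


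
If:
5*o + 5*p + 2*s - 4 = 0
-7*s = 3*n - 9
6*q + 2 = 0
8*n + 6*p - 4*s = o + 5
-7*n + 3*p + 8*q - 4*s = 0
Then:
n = -2455/6891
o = -12065/6891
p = 13613/6891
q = -1/3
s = 3304/2297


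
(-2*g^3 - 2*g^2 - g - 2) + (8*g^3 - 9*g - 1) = 6*g^3 - 2*g^2 - 10*g - 3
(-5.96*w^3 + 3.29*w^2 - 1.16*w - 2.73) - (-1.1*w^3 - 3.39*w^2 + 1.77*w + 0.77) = -4.86*w^3 + 6.68*w^2 - 2.93*w - 3.5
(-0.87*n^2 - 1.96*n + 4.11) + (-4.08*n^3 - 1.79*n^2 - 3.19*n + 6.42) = -4.08*n^3 - 2.66*n^2 - 5.15*n + 10.53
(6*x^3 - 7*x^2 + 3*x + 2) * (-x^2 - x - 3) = -6*x^5 + x^4 - 14*x^3 + 16*x^2 - 11*x - 6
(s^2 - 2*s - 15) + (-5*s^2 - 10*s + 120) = -4*s^2 - 12*s + 105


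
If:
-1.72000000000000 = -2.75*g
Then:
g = 0.63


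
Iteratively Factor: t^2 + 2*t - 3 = (t - 1)*(t + 3)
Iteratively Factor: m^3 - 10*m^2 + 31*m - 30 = (m - 5)*(m^2 - 5*m + 6) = (m - 5)*(m - 2)*(m - 3)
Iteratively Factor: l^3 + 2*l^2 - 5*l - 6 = (l + 3)*(l^2 - l - 2) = (l - 2)*(l + 3)*(l + 1)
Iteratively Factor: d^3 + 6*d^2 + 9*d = (d)*(d^2 + 6*d + 9) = d*(d + 3)*(d + 3)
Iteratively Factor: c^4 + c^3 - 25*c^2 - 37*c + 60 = (c + 3)*(c^3 - 2*c^2 - 19*c + 20) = (c + 3)*(c + 4)*(c^2 - 6*c + 5) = (c - 1)*(c + 3)*(c + 4)*(c - 5)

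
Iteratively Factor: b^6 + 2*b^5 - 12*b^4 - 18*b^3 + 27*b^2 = (b)*(b^5 + 2*b^4 - 12*b^3 - 18*b^2 + 27*b) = b*(b + 3)*(b^4 - b^3 - 9*b^2 + 9*b) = b*(b - 1)*(b + 3)*(b^3 - 9*b) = b^2*(b - 1)*(b + 3)*(b^2 - 9) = b^2*(b - 1)*(b + 3)^2*(b - 3)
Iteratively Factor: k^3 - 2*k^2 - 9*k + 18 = (k - 2)*(k^2 - 9) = (k - 3)*(k - 2)*(k + 3)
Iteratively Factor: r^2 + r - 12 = (r - 3)*(r + 4)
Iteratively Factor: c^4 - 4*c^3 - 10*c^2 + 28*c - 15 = (c - 1)*(c^3 - 3*c^2 - 13*c + 15) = (c - 1)^2*(c^2 - 2*c - 15) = (c - 5)*(c - 1)^2*(c + 3)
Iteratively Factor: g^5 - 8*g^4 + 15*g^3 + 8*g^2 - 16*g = (g)*(g^4 - 8*g^3 + 15*g^2 + 8*g - 16) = g*(g - 4)*(g^3 - 4*g^2 - g + 4) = g*(g - 4)^2*(g^2 - 1) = g*(g - 4)^2*(g - 1)*(g + 1)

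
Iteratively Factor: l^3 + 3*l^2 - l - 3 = (l + 1)*(l^2 + 2*l - 3) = (l + 1)*(l + 3)*(l - 1)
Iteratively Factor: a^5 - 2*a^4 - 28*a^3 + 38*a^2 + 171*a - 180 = (a - 5)*(a^4 + 3*a^3 - 13*a^2 - 27*a + 36) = (a - 5)*(a - 3)*(a^3 + 6*a^2 + 5*a - 12) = (a - 5)*(a - 3)*(a + 3)*(a^2 + 3*a - 4) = (a - 5)*(a - 3)*(a - 1)*(a + 3)*(a + 4)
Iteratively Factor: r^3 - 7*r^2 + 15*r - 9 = (r - 3)*(r^2 - 4*r + 3) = (r - 3)^2*(r - 1)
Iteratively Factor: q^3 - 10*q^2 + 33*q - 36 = (q - 4)*(q^2 - 6*q + 9) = (q - 4)*(q - 3)*(q - 3)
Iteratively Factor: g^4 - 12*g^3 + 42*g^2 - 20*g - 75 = (g - 5)*(g^3 - 7*g^2 + 7*g + 15) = (g - 5)*(g - 3)*(g^2 - 4*g - 5) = (g - 5)*(g - 3)*(g + 1)*(g - 5)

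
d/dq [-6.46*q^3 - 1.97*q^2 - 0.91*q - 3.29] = -19.38*q^2 - 3.94*q - 0.91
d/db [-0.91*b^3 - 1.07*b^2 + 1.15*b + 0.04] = -2.73*b^2 - 2.14*b + 1.15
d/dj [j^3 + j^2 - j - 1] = 3*j^2 + 2*j - 1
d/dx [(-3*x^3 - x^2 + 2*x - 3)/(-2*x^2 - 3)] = (6*x^4 + 31*x^2 - 6*x - 6)/(4*x^4 + 12*x^2 + 9)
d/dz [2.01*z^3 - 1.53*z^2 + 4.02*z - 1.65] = 6.03*z^2 - 3.06*z + 4.02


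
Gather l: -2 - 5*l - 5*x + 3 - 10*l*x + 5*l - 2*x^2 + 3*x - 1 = -10*l*x - 2*x^2 - 2*x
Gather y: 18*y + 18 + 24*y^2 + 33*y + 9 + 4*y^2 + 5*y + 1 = 28*y^2 + 56*y + 28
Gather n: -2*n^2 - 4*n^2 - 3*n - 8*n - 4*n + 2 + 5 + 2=-6*n^2 - 15*n + 9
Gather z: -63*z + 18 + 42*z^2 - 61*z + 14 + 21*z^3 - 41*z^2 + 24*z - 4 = 21*z^3 + z^2 - 100*z + 28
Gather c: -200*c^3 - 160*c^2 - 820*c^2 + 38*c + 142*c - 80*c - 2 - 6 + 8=-200*c^3 - 980*c^2 + 100*c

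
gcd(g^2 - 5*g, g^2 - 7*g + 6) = 1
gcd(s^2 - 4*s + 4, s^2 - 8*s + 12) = s - 2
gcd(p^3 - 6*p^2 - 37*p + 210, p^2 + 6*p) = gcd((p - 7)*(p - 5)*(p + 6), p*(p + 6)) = p + 6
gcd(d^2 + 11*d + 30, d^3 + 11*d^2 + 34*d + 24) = d + 6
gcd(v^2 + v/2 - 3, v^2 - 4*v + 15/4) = v - 3/2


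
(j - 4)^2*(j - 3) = j^3 - 11*j^2 + 40*j - 48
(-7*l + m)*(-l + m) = 7*l^2 - 8*l*m + m^2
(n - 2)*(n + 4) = n^2 + 2*n - 8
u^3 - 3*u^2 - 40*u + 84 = (u - 7)*(u - 2)*(u + 6)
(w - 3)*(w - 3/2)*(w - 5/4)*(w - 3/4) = w^4 - 13*w^3/2 + 231*w^2/16 - 423*w/32 + 135/32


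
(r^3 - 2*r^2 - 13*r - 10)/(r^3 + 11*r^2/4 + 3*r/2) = 4*(r^2 - 4*r - 5)/(r*(4*r + 3))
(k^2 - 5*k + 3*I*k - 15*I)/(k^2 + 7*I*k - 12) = (k - 5)/(k + 4*I)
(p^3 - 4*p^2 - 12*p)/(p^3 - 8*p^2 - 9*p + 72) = p*(p^2 - 4*p - 12)/(p^3 - 8*p^2 - 9*p + 72)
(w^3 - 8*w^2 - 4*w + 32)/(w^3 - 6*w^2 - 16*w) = (w - 2)/w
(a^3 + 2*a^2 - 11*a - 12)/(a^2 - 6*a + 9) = (a^2 + 5*a + 4)/(a - 3)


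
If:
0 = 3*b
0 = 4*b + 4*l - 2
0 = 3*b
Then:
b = 0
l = 1/2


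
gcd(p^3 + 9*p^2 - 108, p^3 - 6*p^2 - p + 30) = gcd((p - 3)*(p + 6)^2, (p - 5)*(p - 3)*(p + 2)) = p - 3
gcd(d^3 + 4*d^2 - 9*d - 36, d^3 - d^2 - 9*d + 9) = d^2 - 9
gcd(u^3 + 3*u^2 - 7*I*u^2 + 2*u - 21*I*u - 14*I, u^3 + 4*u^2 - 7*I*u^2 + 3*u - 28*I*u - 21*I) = u^2 + u*(1 - 7*I) - 7*I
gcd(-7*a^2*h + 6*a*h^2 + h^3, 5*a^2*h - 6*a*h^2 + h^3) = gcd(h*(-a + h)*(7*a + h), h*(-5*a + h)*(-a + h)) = a*h - h^2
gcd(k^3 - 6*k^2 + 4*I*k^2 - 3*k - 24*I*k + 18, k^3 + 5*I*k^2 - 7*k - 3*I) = k^2 + 4*I*k - 3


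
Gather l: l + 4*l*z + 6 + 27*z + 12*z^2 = l*(4*z + 1) + 12*z^2 + 27*z + 6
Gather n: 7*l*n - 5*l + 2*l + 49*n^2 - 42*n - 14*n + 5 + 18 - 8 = -3*l + 49*n^2 + n*(7*l - 56) + 15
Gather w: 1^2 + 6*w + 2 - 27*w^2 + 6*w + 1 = -27*w^2 + 12*w + 4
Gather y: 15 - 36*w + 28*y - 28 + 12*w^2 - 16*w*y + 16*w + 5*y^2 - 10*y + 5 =12*w^2 - 20*w + 5*y^2 + y*(18 - 16*w) - 8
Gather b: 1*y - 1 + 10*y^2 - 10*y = 10*y^2 - 9*y - 1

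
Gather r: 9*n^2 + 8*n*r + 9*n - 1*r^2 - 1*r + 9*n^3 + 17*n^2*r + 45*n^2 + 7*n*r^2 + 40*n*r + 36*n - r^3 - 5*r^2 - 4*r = 9*n^3 + 54*n^2 + 45*n - r^3 + r^2*(7*n - 6) + r*(17*n^2 + 48*n - 5)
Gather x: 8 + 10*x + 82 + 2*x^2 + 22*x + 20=2*x^2 + 32*x + 110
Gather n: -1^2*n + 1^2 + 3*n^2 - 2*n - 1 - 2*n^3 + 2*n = -2*n^3 + 3*n^2 - n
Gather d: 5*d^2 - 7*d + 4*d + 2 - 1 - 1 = 5*d^2 - 3*d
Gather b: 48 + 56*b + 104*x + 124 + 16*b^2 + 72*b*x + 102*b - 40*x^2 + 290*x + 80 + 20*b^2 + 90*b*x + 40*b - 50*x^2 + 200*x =36*b^2 + b*(162*x + 198) - 90*x^2 + 594*x + 252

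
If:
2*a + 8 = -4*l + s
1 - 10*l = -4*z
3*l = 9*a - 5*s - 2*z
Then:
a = -56*z/5 - 423/10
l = 2*z/5 + 1/10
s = -104*z/5 - 381/5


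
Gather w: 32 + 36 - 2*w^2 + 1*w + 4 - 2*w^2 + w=-4*w^2 + 2*w + 72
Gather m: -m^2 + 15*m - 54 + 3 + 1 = -m^2 + 15*m - 50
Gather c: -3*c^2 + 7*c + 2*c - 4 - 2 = -3*c^2 + 9*c - 6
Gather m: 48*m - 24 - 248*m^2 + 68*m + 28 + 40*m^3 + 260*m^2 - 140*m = 40*m^3 + 12*m^2 - 24*m + 4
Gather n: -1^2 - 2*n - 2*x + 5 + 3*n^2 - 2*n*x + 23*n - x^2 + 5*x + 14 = 3*n^2 + n*(21 - 2*x) - x^2 + 3*x + 18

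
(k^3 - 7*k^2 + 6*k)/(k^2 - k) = k - 6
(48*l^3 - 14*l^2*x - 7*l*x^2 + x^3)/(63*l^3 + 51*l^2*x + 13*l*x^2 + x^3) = (16*l^2 - 10*l*x + x^2)/(21*l^2 + 10*l*x + x^2)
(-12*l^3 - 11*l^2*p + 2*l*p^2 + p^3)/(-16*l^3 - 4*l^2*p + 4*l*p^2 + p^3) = (-3*l^2 - 2*l*p + p^2)/(-4*l^2 + p^2)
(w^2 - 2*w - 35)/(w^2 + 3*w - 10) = (w - 7)/(w - 2)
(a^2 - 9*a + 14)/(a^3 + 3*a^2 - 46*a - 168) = (a - 2)/(a^2 + 10*a + 24)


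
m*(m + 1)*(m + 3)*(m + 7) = m^4 + 11*m^3 + 31*m^2 + 21*m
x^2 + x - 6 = (x - 2)*(x + 3)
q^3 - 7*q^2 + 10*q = q*(q - 5)*(q - 2)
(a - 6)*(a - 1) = a^2 - 7*a + 6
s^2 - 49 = (s - 7)*(s + 7)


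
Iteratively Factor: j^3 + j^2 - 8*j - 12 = (j - 3)*(j^2 + 4*j + 4) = (j - 3)*(j + 2)*(j + 2)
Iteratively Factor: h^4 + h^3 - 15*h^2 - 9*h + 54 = (h + 3)*(h^3 - 2*h^2 - 9*h + 18) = (h - 3)*(h + 3)*(h^2 + h - 6) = (h - 3)*(h - 2)*(h + 3)*(h + 3)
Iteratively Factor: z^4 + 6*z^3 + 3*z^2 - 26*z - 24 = (z + 3)*(z^3 + 3*z^2 - 6*z - 8) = (z + 3)*(z + 4)*(z^2 - z - 2) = (z + 1)*(z + 3)*(z + 4)*(z - 2)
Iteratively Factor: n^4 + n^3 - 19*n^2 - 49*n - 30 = (n + 3)*(n^3 - 2*n^2 - 13*n - 10) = (n - 5)*(n + 3)*(n^2 + 3*n + 2) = (n - 5)*(n + 2)*(n + 3)*(n + 1)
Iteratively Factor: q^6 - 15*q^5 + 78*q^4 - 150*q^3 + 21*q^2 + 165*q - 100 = (q + 1)*(q^5 - 16*q^4 + 94*q^3 - 244*q^2 + 265*q - 100) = (q - 5)*(q + 1)*(q^4 - 11*q^3 + 39*q^2 - 49*q + 20) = (q - 5)*(q - 1)*(q + 1)*(q^3 - 10*q^2 + 29*q - 20) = (q - 5)*(q - 1)^2*(q + 1)*(q^2 - 9*q + 20) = (q - 5)^2*(q - 1)^2*(q + 1)*(q - 4)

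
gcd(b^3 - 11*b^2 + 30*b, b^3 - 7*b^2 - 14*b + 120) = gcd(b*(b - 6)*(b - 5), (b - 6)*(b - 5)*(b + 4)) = b^2 - 11*b + 30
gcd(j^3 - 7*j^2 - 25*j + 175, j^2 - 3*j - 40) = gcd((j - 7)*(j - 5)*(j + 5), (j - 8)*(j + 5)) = j + 5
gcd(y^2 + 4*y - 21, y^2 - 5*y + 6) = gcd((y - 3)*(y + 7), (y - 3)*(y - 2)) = y - 3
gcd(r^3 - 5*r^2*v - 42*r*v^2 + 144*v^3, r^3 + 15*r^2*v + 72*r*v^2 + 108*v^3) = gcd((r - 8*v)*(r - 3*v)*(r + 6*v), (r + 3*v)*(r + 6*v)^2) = r + 6*v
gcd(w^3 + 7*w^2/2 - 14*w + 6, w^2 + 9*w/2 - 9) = w + 6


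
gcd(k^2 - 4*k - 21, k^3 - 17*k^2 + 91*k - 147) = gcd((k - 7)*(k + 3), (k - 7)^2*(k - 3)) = k - 7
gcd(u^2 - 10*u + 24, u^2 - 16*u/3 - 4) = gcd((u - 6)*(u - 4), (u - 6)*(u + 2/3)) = u - 6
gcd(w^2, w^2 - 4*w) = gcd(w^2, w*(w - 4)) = w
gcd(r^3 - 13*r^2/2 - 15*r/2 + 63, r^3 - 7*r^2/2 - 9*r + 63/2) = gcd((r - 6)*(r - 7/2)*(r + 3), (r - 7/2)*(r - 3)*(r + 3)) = r^2 - r/2 - 21/2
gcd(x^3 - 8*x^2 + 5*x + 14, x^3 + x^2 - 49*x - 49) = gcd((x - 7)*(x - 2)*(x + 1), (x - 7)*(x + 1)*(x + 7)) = x^2 - 6*x - 7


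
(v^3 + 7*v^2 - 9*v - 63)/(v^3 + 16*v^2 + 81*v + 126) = (v - 3)/(v + 6)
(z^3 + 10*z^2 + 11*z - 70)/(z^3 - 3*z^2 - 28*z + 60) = (z + 7)/(z - 6)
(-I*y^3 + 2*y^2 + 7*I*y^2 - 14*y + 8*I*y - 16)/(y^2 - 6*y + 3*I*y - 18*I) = (-I*y^3 + y^2*(2 + 7*I) + y*(-14 + 8*I) - 16)/(y^2 + y*(-6 + 3*I) - 18*I)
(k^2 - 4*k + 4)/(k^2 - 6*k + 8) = (k - 2)/(k - 4)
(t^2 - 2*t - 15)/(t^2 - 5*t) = (t + 3)/t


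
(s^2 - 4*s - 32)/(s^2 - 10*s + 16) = (s + 4)/(s - 2)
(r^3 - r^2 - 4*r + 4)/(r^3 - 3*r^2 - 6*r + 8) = (r - 2)/(r - 4)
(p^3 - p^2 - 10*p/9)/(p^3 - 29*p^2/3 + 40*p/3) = (p + 2/3)/(p - 8)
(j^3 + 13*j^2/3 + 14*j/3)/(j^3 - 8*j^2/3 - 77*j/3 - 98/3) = j/(j - 7)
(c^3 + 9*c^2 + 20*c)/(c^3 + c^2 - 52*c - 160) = c/(c - 8)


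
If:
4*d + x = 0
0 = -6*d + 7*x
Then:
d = 0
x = 0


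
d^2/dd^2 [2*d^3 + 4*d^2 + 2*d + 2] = 12*d + 8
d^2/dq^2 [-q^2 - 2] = -2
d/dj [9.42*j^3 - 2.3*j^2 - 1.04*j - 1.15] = 28.26*j^2 - 4.6*j - 1.04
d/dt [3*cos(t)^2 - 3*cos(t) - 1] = 3*sin(t) - 3*sin(2*t)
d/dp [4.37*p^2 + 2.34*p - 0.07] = 8.74*p + 2.34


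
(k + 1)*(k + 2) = k^2 + 3*k + 2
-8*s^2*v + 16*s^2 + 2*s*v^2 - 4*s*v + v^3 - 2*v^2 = (-2*s + v)*(4*s + v)*(v - 2)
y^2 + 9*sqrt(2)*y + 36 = (y + 3*sqrt(2))*(y + 6*sqrt(2))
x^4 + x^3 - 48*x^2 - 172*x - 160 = (x - 8)*(x + 2)^2*(x + 5)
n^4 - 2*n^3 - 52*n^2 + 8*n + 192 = (n - 8)*(n - 2)*(n + 2)*(n + 6)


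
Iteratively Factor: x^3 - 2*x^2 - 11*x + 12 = (x - 4)*(x^2 + 2*x - 3) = (x - 4)*(x - 1)*(x + 3)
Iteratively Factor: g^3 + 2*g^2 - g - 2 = (g + 1)*(g^2 + g - 2) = (g + 1)*(g + 2)*(g - 1)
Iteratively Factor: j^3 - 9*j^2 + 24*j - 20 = (j - 2)*(j^2 - 7*j + 10) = (j - 5)*(j - 2)*(j - 2)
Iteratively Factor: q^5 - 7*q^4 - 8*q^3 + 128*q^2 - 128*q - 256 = (q + 1)*(q^4 - 8*q^3 + 128*q - 256) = (q - 4)*(q + 1)*(q^3 - 4*q^2 - 16*q + 64) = (q - 4)^2*(q + 1)*(q^2 - 16) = (q - 4)^2*(q + 1)*(q + 4)*(q - 4)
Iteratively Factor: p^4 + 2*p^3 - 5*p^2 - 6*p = (p)*(p^3 + 2*p^2 - 5*p - 6) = p*(p + 1)*(p^2 + p - 6) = p*(p - 2)*(p + 1)*(p + 3)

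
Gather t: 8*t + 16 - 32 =8*t - 16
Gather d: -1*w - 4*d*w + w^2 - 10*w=-4*d*w + w^2 - 11*w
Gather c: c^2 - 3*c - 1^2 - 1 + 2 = c^2 - 3*c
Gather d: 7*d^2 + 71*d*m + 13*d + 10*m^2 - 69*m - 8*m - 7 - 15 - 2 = 7*d^2 + d*(71*m + 13) + 10*m^2 - 77*m - 24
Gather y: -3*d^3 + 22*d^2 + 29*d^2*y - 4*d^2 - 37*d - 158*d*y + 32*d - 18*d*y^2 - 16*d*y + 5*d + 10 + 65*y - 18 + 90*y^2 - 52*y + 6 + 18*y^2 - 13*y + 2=-3*d^3 + 18*d^2 + y^2*(108 - 18*d) + y*(29*d^2 - 174*d)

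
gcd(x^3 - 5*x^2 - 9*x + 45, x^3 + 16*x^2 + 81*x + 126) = x + 3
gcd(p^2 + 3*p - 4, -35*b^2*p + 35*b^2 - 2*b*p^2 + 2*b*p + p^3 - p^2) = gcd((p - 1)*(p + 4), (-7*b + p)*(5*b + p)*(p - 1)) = p - 1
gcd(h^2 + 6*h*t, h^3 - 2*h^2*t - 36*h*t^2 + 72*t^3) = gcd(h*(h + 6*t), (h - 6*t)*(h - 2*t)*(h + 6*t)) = h + 6*t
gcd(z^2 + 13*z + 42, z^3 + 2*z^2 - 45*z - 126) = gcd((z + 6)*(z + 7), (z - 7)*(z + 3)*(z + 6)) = z + 6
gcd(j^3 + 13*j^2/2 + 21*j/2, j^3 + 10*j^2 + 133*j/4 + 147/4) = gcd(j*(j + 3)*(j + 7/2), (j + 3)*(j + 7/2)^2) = j^2 + 13*j/2 + 21/2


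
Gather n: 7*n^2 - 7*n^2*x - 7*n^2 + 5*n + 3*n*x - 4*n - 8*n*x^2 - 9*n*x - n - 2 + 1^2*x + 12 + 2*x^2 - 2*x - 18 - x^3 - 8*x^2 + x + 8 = -7*n^2*x + n*(-8*x^2 - 6*x) - x^3 - 6*x^2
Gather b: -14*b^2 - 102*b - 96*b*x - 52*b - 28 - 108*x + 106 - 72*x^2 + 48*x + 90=-14*b^2 + b*(-96*x - 154) - 72*x^2 - 60*x + 168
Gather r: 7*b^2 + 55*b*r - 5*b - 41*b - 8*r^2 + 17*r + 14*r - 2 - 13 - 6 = 7*b^2 - 46*b - 8*r^2 + r*(55*b + 31) - 21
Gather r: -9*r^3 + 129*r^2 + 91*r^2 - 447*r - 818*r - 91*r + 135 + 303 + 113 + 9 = -9*r^3 + 220*r^2 - 1356*r + 560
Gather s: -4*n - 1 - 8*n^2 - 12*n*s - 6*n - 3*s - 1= -8*n^2 - 10*n + s*(-12*n - 3) - 2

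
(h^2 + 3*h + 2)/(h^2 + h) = (h + 2)/h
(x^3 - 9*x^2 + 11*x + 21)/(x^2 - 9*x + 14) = (x^2 - 2*x - 3)/(x - 2)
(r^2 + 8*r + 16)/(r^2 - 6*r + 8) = (r^2 + 8*r + 16)/(r^2 - 6*r + 8)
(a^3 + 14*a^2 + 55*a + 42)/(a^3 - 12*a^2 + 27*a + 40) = (a^2 + 13*a + 42)/(a^2 - 13*a + 40)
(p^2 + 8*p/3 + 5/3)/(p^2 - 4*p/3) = (3*p^2 + 8*p + 5)/(p*(3*p - 4))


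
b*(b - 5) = b^2 - 5*b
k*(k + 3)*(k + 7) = k^3 + 10*k^2 + 21*k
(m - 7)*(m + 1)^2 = m^3 - 5*m^2 - 13*m - 7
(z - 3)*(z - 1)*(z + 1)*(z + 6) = z^4 + 3*z^3 - 19*z^2 - 3*z + 18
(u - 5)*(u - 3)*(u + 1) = u^3 - 7*u^2 + 7*u + 15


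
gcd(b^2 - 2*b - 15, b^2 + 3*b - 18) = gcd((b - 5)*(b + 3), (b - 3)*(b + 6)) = 1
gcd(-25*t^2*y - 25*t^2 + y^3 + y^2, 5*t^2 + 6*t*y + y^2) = 5*t + y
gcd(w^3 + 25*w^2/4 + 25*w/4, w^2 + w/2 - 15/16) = w + 5/4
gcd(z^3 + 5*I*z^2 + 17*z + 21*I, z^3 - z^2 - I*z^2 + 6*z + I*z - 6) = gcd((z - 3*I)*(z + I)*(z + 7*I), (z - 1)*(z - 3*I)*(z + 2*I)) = z - 3*I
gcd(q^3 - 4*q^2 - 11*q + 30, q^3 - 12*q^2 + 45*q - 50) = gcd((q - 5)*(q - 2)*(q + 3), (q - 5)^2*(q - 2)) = q^2 - 7*q + 10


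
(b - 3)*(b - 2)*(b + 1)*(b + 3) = b^4 - b^3 - 11*b^2 + 9*b + 18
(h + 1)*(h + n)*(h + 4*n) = h^3 + 5*h^2*n + h^2 + 4*h*n^2 + 5*h*n + 4*n^2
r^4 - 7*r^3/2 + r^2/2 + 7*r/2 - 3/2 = (r - 3)*(r - 1)*(r - 1/2)*(r + 1)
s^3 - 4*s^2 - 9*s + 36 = (s - 4)*(s - 3)*(s + 3)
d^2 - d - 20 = (d - 5)*(d + 4)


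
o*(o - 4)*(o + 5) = o^3 + o^2 - 20*o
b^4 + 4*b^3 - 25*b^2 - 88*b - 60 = (b - 5)*(b + 1)*(b + 2)*(b + 6)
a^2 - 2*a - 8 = (a - 4)*(a + 2)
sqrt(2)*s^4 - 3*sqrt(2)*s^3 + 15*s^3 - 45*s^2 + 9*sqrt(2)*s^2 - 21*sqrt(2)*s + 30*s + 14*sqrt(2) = (s - 2)*(s - 1)*(s + 7*sqrt(2))*(sqrt(2)*s + 1)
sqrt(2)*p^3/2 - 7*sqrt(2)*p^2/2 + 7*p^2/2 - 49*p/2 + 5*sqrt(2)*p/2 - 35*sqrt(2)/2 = (p - 7)*(p + 5*sqrt(2)/2)*(sqrt(2)*p/2 + 1)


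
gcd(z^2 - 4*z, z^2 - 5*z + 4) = z - 4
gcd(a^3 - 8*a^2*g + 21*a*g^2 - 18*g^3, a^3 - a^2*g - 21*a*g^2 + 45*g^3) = a^2 - 6*a*g + 9*g^2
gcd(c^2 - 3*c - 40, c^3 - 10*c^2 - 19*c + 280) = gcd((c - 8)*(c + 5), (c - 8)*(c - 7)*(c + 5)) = c^2 - 3*c - 40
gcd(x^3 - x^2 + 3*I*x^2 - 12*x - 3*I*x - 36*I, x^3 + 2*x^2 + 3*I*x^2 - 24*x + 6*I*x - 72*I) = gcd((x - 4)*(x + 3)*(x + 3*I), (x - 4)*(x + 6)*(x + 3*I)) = x^2 + x*(-4 + 3*I) - 12*I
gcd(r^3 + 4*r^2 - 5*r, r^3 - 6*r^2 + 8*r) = r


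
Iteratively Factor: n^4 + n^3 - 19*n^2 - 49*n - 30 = (n + 1)*(n^3 - 19*n - 30) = (n + 1)*(n + 2)*(n^2 - 2*n - 15) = (n + 1)*(n + 2)*(n + 3)*(n - 5)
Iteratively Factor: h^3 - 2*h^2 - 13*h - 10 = (h + 1)*(h^2 - 3*h - 10) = (h + 1)*(h + 2)*(h - 5)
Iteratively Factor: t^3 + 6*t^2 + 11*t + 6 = (t + 2)*(t^2 + 4*t + 3) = (t + 2)*(t + 3)*(t + 1)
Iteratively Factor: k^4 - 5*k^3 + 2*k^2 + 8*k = (k - 4)*(k^3 - k^2 - 2*k) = (k - 4)*(k - 2)*(k^2 + k) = (k - 4)*(k - 2)*(k + 1)*(k)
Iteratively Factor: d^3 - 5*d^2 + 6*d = (d - 3)*(d^2 - 2*d) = d*(d - 3)*(d - 2)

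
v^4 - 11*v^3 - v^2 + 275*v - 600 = (v - 8)*(v - 5)*(v - 3)*(v + 5)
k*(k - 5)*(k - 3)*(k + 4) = k^4 - 4*k^3 - 17*k^2 + 60*k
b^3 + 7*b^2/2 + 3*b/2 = b*(b + 1/2)*(b + 3)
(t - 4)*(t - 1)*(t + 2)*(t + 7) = t^4 + 4*t^3 - 27*t^2 - 34*t + 56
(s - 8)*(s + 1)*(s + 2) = s^3 - 5*s^2 - 22*s - 16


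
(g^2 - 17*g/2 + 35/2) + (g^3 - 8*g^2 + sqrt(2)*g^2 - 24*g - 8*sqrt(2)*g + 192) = g^3 - 7*g^2 + sqrt(2)*g^2 - 65*g/2 - 8*sqrt(2)*g + 419/2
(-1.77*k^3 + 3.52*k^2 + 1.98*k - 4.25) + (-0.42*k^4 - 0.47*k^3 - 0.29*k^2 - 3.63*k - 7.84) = -0.42*k^4 - 2.24*k^3 + 3.23*k^2 - 1.65*k - 12.09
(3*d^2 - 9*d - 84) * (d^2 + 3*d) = 3*d^4 - 111*d^2 - 252*d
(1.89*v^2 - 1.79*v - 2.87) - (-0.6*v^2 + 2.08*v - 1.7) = 2.49*v^2 - 3.87*v - 1.17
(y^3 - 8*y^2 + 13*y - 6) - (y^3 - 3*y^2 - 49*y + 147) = -5*y^2 + 62*y - 153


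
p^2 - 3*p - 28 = (p - 7)*(p + 4)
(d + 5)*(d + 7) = d^2 + 12*d + 35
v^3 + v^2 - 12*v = v*(v - 3)*(v + 4)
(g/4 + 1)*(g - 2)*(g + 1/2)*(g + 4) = g^4/4 + 13*g^3/8 + 3*g^2/4 - 8*g - 4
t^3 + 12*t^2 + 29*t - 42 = (t - 1)*(t + 6)*(t + 7)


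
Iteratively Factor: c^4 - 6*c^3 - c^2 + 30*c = (c - 3)*(c^3 - 3*c^2 - 10*c) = (c - 3)*(c + 2)*(c^2 - 5*c) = c*(c - 3)*(c + 2)*(c - 5)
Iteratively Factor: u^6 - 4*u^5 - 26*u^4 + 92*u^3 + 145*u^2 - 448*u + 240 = (u - 4)*(u^5 - 26*u^3 - 12*u^2 + 97*u - 60) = (u - 4)*(u - 1)*(u^4 + u^3 - 25*u^2 - 37*u + 60) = (u - 4)*(u - 1)*(u + 4)*(u^3 - 3*u^2 - 13*u + 15) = (u - 5)*(u - 4)*(u - 1)*(u + 4)*(u^2 + 2*u - 3) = (u - 5)*(u - 4)*(u - 1)^2*(u + 4)*(u + 3)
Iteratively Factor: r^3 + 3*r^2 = (r + 3)*(r^2) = r*(r + 3)*(r)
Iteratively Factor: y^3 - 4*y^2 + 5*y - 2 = (y - 1)*(y^2 - 3*y + 2) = (y - 2)*(y - 1)*(y - 1)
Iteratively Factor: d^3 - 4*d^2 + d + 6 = (d - 3)*(d^2 - d - 2) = (d - 3)*(d - 2)*(d + 1)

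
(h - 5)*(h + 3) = h^2 - 2*h - 15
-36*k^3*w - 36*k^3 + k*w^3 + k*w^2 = (-6*k + w)*(6*k + w)*(k*w + k)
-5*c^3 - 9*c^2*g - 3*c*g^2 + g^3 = (-5*c + g)*(c + g)^2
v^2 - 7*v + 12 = (v - 4)*(v - 3)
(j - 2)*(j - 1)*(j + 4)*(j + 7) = j^4 + 8*j^3 - 3*j^2 - 62*j + 56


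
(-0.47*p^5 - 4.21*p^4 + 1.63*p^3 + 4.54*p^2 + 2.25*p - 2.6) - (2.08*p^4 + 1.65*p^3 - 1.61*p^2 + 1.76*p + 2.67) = -0.47*p^5 - 6.29*p^4 - 0.02*p^3 + 6.15*p^2 + 0.49*p - 5.27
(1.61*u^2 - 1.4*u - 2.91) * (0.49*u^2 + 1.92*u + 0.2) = 0.7889*u^4 + 2.4052*u^3 - 3.7919*u^2 - 5.8672*u - 0.582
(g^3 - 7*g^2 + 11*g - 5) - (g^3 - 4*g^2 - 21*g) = -3*g^2 + 32*g - 5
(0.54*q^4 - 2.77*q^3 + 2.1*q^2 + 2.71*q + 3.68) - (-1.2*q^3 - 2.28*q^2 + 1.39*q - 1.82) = 0.54*q^4 - 1.57*q^3 + 4.38*q^2 + 1.32*q + 5.5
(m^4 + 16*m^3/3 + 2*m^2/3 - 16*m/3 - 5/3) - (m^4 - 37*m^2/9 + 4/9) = 16*m^3/3 + 43*m^2/9 - 16*m/3 - 19/9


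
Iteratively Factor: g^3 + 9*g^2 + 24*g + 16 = (g + 4)*(g^2 + 5*g + 4) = (g + 1)*(g + 4)*(g + 4)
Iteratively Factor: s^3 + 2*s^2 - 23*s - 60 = (s + 3)*(s^2 - s - 20) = (s - 5)*(s + 3)*(s + 4)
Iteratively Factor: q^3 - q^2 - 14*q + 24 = (q - 2)*(q^2 + q - 12) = (q - 2)*(q + 4)*(q - 3)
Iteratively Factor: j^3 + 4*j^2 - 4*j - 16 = (j + 4)*(j^2 - 4) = (j - 2)*(j + 4)*(j + 2)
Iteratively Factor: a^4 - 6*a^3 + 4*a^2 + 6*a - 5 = (a + 1)*(a^3 - 7*a^2 + 11*a - 5) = (a - 1)*(a + 1)*(a^2 - 6*a + 5) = (a - 1)^2*(a + 1)*(a - 5)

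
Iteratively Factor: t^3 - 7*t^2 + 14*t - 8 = (t - 1)*(t^2 - 6*t + 8) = (t - 4)*(t - 1)*(t - 2)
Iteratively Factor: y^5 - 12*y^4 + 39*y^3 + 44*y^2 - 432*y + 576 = (y - 3)*(y^4 - 9*y^3 + 12*y^2 + 80*y - 192) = (y - 4)*(y - 3)*(y^3 - 5*y^2 - 8*y + 48) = (y - 4)^2*(y - 3)*(y^2 - y - 12) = (y - 4)^3*(y - 3)*(y + 3)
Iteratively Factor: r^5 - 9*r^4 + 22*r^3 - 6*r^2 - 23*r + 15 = (r - 3)*(r^4 - 6*r^3 + 4*r^2 + 6*r - 5) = (r - 3)*(r - 1)*(r^3 - 5*r^2 - r + 5) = (r - 3)*(r - 1)*(r + 1)*(r^2 - 6*r + 5) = (r - 3)*(r - 1)^2*(r + 1)*(r - 5)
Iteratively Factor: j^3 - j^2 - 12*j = (j)*(j^2 - j - 12) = j*(j + 3)*(j - 4)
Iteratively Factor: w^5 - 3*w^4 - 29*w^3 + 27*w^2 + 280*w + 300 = (w + 2)*(w^4 - 5*w^3 - 19*w^2 + 65*w + 150) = (w - 5)*(w + 2)*(w^3 - 19*w - 30) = (w - 5)*(w + 2)^2*(w^2 - 2*w - 15) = (w - 5)^2*(w + 2)^2*(w + 3)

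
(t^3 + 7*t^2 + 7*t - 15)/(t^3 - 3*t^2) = (t^3 + 7*t^2 + 7*t - 15)/(t^2*(t - 3))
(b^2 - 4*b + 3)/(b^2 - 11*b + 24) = (b - 1)/(b - 8)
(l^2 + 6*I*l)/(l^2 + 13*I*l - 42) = l/(l + 7*I)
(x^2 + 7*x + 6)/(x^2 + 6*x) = (x + 1)/x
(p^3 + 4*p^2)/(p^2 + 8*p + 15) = p^2*(p + 4)/(p^2 + 8*p + 15)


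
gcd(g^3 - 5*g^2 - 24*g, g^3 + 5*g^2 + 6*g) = g^2 + 3*g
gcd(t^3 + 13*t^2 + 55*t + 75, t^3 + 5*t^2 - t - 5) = t + 5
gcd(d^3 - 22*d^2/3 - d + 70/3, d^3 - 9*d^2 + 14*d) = d^2 - 9*d + 14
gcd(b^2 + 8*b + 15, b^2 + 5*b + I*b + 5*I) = b + 5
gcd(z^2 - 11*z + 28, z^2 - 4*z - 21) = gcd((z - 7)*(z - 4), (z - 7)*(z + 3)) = z - 7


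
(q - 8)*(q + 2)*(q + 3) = q^3 - 3*q^2 - 34*q - 48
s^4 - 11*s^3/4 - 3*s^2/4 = s^2*(s - 3)*(s + 1/4)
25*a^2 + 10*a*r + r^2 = (5*a + r)^2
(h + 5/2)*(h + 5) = h^2 + 15*h/2 + 25/2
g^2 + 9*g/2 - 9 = (g - 3/2)*(g + 6)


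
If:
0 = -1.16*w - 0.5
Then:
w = -0.43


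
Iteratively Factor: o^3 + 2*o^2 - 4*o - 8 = (o - 2)*(o^2 + 4*o + 4) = (o - 2)*(o + 2)*(o + 2)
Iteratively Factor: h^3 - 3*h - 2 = (h - 2)*(h^2 + 2*h + 1) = (h - 2)*(h + 1)*(h + 1)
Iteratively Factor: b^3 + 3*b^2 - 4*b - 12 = (b + 2)*(b^2 + b - 6) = (b + 2)*(b + 3)*(b - 2)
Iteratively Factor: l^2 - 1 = (l + 1)*(l - 1)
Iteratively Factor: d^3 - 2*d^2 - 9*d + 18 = (d - 2)*(d^2 - 9) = (d - 3)*(d - 2)*(d + 3)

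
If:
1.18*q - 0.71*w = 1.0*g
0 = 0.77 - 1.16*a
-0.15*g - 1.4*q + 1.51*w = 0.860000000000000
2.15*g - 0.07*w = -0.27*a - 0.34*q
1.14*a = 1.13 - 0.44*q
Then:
No Solution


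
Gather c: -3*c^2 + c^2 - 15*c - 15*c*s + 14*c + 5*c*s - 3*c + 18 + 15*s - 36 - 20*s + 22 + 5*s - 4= -2*c^2 + c*(-10*s - 4)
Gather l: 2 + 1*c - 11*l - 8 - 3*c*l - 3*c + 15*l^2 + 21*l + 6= -2*c + 15*l^2 + l*(10 - 3*c)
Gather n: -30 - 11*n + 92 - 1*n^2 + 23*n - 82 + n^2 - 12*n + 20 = 0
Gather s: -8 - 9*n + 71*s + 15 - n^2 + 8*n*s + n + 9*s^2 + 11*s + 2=-n^2 - 8*n + 9*s^2 + s*(8*n + 82) + 9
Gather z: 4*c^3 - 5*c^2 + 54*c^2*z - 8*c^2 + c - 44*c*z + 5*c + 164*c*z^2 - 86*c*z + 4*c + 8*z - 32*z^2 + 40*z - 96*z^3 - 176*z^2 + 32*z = 4*c^3 - 13*c^2 + 10*c - 96*z^3 + z^2*(164*c - 208) + z*(54*c^2 - 130*c + 80)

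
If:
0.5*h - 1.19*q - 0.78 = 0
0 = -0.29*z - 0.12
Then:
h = 2.38*q + 1.56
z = -0.41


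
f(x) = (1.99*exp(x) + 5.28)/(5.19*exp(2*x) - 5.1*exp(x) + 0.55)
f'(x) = (1.99*exp(x) + 5.28)*(-10.38*exp(2*x) + 5.1*exp(x))/(5.19*exp(2*x) - 5.1*exp(x) + 0.55)^2 + 1.99*exp(x)/(5.19*exp(2*x) - 5.1*exp(x) + 0.55)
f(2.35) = 0.05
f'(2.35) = -0.07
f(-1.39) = -14.50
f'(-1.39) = 21.56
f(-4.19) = 11.20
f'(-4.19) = 1.83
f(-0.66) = -9.02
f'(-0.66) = -3.24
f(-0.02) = 13.45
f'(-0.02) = -120.86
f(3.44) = 0.01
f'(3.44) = -0.02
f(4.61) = 0.00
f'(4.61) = -0.00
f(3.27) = 0.02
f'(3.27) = -0.02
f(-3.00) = 17.41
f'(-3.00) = 13.18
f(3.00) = 0.02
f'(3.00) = -0.03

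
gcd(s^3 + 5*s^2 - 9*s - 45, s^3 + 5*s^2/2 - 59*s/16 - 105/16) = s + 3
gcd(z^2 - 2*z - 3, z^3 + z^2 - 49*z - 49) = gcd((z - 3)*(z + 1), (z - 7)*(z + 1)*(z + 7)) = z + 1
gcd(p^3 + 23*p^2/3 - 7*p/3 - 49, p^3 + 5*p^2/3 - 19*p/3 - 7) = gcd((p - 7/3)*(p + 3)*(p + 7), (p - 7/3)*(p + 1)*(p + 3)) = p^2 + 2*p/3 - 7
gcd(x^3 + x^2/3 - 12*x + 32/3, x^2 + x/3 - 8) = x - 8/3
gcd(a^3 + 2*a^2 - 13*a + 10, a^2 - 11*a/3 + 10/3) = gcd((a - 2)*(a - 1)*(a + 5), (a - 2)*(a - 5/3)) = a - 2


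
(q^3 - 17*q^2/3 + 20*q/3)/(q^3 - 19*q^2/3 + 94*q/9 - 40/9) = 3*q/(3*q - 2)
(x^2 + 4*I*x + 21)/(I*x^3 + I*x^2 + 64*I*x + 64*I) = (-I*x^2 + 4*x - 21*I)/(x^3 + x^2 + 64*x + 64)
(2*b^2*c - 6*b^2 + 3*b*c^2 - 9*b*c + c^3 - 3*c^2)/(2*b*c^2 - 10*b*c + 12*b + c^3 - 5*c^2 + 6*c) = (b + c)/(c - 2)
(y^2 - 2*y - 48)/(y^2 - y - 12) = (-y^2 + 2*y + 48)/(-y^2 + y + 12)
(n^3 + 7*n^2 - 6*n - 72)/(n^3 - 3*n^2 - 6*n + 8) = (n^3 + 7*n^2 - 6*n - 72)/(n^3 - 3*n^2 - 6*n + 8)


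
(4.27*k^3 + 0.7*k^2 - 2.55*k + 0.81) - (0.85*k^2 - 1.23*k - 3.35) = 4.27*k^3 - 0.15*k^2 - 1.32*k + 4.16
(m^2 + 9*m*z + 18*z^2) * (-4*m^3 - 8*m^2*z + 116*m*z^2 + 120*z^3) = -4*m^5 - 44*m^4*z - 28*m^3*z^2 + 1020*m^2*z^3 + 3168*m*z^4 + 2160*z^5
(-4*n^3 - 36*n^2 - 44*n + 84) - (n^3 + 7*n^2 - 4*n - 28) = -5*n^3 - 43*n^2 - 40*n + 112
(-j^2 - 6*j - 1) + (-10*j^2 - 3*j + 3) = -11*j^2 - 9*j + 2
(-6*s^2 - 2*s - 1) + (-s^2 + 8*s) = -7*s^2 + 6*s - 1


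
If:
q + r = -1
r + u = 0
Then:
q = u - 1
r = -u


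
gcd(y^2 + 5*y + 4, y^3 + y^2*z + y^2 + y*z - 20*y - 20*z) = 1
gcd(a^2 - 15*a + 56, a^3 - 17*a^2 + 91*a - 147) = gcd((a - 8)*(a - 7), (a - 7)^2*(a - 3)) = a - 7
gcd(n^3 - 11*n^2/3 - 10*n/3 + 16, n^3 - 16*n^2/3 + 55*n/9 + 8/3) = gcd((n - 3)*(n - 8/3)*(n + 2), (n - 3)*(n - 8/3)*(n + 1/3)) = n^2 - 17*n/3 + 8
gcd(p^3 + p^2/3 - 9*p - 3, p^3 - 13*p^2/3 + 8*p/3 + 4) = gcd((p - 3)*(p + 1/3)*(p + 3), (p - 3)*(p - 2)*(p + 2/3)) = p - 3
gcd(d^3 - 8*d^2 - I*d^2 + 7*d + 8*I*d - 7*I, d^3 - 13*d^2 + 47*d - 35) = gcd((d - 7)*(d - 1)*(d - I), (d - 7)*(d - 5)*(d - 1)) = d^2 - 8*d + 7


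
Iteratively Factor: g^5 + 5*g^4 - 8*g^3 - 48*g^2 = (g + 4)*(g^4 + g^3 - 12*g^2) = g*(g + 4)*(g^3 + g^2 - 12*g) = g*(g + 4)^2*(g^2 - 3*g) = g^2*(g + 4)^2*(g - 3)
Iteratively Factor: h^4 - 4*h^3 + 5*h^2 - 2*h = (h - 1)*(h^3 - 3*h^2 + 2*h) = h*(h - 1)*(h^2 - 3*h + 2) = h*(h - 1)^2*(h - 2)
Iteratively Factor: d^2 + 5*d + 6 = (d + 3)*(d + 2)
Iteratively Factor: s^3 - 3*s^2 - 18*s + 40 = (s - 5)*(s^2 + 2*s - 8) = (s - 5)*(s - 2)*(s + 4)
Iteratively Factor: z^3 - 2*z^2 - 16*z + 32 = (z + 4)*(z^2 - 6*z + 8) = (z - 4)*(z + 4)*(z - 2)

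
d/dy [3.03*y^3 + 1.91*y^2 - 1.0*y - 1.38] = 9.09*y^2 + 3.82*y - 1.0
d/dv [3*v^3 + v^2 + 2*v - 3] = 9*v^2 + 2*v + 2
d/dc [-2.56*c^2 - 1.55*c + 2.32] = -5.12*c - 1.55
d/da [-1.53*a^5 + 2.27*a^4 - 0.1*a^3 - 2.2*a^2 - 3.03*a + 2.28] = -7.65*a^4 + 9.08*a^3 - 0.3*a^2 - 4.4*a - 3.03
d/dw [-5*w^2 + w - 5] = 1 - 10*w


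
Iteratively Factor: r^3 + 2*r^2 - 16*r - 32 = (r + 4)*(r^2 - 2*r - 8) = (r + 2)*(r + 4)*(r - 4)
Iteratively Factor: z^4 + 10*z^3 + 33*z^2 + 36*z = (z + 4)*(z^3 + 6*z^2 + 9*z) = z*(z + 4)*(z^2 + 6*z + 9) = z*(z + 3)*(z + 4)*(z + 3)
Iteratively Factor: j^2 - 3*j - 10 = (j + 2)*(j - 5)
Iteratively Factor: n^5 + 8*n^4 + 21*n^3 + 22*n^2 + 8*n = (n + 1)*(n^4 + 7*n^3 + 14*n^2 + 8*n) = (n + 1)*(n + 2)*(n^3 + 5*n^2 + 4*n) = (n + 1)*(n + 2)*(n + 4)*(n^2 + n) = (n + 1)^2*(n + 2)*(n + 4)*(n)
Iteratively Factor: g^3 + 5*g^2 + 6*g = (g + 2)*(g^2 + 3*g) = g*(g + 2)*(g + 3)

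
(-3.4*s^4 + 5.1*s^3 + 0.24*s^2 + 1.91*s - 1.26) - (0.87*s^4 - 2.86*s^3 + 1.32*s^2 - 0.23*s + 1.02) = -4.27*s^4 + 7.96*s^3 - 1.08*s^2 + 2.14*s - 2.28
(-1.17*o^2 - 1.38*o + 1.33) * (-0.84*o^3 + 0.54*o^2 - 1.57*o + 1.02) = 0.9828*o^5 + 0.5274*o^4 - 0.0255*o^3 + 1.6914*o^2 - 3.4957*o + 1.3566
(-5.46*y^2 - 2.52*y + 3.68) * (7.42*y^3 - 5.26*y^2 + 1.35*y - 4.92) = -40.5132*y^5 + 10.0212*y^4 + 33.1898*y^3 + 4.1044*y^2 + 17.3664*y - 18.1056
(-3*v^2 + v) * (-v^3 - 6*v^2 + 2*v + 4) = 3*v^5 + 17*v^4 - 12*v^3 - 10*v^2 + 4*v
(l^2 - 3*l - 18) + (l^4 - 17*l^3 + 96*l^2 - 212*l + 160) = l^4 - 17*l^3 + 97*l^2 - 215*l + 142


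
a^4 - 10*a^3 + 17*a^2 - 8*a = a*(a - 8)*(a - 1)^2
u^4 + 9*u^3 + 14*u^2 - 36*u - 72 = (u - 2)*(u + 2)*(u + 3)*(u + 6)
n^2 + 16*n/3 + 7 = (n + 7/3)*(n + 3)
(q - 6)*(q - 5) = q^2 - 11*q + 30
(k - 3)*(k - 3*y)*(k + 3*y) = k^3 - 3*k^2 - 9*k*y^2 + 27*y^2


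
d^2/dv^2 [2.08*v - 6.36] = 0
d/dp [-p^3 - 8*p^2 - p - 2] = -3*p^2 - 16*p - 1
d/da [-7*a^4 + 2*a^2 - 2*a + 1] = -28*a^3 + 4*a - 2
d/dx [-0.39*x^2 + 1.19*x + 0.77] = 1.19 - 0.78*x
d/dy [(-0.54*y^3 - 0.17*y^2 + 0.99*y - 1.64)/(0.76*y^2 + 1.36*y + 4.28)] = (-0.4104*y^4 - 1.4688*y^3 - 7.9172*y^2 + 1.0376*y + 6.4676)/(0.5776*y^4 + 2.0672*y^3 + 8.3552*y^2 + 11.6416*y + 18.3184)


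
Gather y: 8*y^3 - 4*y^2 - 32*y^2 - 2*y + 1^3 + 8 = 8*y^3 - 36*y^2 - 2*y + 9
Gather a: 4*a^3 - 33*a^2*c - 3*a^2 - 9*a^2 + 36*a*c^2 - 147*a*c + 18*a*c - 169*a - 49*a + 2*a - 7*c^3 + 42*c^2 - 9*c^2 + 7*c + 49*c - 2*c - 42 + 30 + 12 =4*a^3 + a^2*(-33*c - 12) + a*(36*c^2 - 129*c - 216) - 7*c^3 + 33*c^2 + 54*c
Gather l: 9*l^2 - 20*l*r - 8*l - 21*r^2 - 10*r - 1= 9*l^2 + l*(-20*r - 8) - 21*r^2 - 10*r - 1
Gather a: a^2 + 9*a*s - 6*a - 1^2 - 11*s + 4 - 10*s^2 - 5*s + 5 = a^2 + a*(9*s - 6) - 10*s^2 - 16*s + 8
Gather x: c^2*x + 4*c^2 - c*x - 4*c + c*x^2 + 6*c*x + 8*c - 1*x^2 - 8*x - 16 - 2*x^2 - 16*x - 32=4*c^2 + 4*c + x^2*(c - 3) + x*(c^2 + 5*c - 24) - 48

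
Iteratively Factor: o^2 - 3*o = (o)*(o - 3)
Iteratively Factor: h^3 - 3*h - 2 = (h + 1)*(h^2 - h - 2) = (h + 1)^2*(h - 2)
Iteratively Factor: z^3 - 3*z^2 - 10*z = (z - 5)*(z^2 + 2*z) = z*(z - 5)*(z + 2)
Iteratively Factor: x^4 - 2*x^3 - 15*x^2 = (x + 3)*(x^3 - 5*x^2) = x*(x + 3)*(x^2 - 5*x) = x*(x - 5)*(x + 3)*(x)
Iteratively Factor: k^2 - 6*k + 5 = (k - 1)*(k - 5)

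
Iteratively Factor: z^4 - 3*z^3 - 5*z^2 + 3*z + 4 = (z + 1)*(z^3 - 4*z^2 - z + 4) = (z + 1)^2*(z^2 - 5*z + 4) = (z - 4)*(z + 1)^2*(z - 1)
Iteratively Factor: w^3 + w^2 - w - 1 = (w + 1)*(w^2 - 1) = (w + 1)^2*(w - 1)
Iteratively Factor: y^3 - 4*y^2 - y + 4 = (y - 4)*(y^2 - 1) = (y - 4)*(y - 1)*(y + 1)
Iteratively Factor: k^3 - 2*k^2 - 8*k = (k + 2)*(k^2 - 4*k) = (k - 4)*(k + 2)*(k)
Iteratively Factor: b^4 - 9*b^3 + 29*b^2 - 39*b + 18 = (b - 3)*(b^3 - 6*b^2 + 11*b - 6) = (b - 3)*(b - 1)*(b^2 - 5*b + 6) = (b - 3)^2*(b - 1)*(b - 2)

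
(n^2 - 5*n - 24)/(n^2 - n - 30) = (-n^2 + 5*n + 24)/(-n^2 + n + 30)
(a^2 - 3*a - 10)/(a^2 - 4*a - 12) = (a - 5)/(a - 6)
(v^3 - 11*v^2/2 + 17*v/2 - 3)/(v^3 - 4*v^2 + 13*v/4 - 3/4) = 2*(v - 2)/(2*v - 1)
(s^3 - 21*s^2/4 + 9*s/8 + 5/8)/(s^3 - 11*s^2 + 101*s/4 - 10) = (4*s^2 - 19*s - 5)/(2*(2*s^2 - 21*s + 40))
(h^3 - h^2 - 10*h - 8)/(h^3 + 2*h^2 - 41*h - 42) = (h^2 - 2*h - 8)/(h^2 + h - 42)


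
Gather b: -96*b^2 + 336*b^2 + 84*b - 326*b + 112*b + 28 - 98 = 240*b^2 - 130*b - 70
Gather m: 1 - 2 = -1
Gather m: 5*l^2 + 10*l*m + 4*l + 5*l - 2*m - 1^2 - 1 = 5*l^2 + 9*l + m*(10*l - 2) - 2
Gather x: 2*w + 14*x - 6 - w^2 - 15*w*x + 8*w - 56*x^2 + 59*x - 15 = -w^2 + 10*w - 56*x^2 + x*(73 - 15*w) - 21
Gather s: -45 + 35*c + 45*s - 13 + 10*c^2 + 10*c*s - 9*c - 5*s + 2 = 10*c^2 + 26*c + s*(10*c + 40) - 56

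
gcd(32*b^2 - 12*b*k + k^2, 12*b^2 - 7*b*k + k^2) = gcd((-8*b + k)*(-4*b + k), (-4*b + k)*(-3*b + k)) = 4*b - k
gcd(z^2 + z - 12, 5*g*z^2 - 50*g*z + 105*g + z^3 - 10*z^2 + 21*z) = z - 3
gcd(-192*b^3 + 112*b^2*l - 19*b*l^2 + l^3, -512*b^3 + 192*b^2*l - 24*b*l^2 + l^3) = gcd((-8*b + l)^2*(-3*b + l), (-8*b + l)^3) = 64*b^2 - 16*b*l + l^2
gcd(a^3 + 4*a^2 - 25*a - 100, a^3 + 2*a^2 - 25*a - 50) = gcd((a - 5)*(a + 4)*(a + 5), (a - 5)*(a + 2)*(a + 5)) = a^2 - 25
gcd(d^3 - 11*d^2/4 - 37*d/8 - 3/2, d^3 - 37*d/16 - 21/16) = d + 3/4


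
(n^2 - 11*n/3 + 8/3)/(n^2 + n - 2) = (n - 8/3)/(n + 2)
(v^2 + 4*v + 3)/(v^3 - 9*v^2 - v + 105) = (v + 1)/(v^2 - 12*v + 35)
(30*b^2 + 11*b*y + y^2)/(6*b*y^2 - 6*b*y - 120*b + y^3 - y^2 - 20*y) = (5*b + y)/(y^2 - y - 20)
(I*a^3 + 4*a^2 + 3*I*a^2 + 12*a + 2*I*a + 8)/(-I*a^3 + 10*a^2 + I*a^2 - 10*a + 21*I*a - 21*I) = (-a^3 + a^2*(-3 + 4*I) + a*(-2 + 12*I) + 8*I)/(a^3 + a^2*(-1 + 10*I) + a*(-21 - 10*I) + 21)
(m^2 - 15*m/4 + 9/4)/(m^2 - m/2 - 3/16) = 4*(m - 3)/(4*m + 1)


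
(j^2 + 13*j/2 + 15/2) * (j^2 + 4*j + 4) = j^4 + 21*j^3/2 + 75*j^2/2 + 56*j + 30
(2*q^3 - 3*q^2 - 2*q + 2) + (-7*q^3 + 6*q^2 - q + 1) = -5*q^3 + 3*q^2 - 3*q + 3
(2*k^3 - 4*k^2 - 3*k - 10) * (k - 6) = 2*k^4 - 16*k^3 + 21*k^2 + 8*k + 60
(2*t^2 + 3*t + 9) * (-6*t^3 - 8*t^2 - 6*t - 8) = -12*t^5 - 34*t^4 - 90*t^3 - 106*t^2 - 78*t - 72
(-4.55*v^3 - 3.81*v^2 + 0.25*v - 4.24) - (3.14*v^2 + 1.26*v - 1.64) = -4.55*v^3 - 6.95*v^2 - 1.01*v - 2.6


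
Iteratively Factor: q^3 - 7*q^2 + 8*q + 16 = (q - 4)*(q^2 - 3*q - 4) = (q - 4)^2*(q + 1)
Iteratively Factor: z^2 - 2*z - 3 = (z + 1)*(z - 3)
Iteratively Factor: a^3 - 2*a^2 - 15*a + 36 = (a - 3)*(a^2 + a - 12) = (a - 3)*(a + 4)*(a - 3)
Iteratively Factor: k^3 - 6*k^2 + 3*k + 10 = (k - 2)*(k^2 - 4*k - 5) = (k - 2)*(k + 1)*(k - 5)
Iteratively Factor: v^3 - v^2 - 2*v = (v - 2)*(v^2 + v) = (v - 2)*(v + 1)*(v)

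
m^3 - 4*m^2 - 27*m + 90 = (m - 6)*(m - 3)*(m + 5)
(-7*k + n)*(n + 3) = -7*k*n - 21*k + n^2 + 3*n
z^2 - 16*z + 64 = (z - 8)^2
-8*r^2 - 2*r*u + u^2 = (-4*r + u)*(2*r + u)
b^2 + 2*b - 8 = (b - 2)*(b + 4)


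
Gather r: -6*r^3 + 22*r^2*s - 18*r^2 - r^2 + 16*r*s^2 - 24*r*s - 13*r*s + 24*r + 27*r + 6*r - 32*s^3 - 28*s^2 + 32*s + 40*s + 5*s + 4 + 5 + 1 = -6*r^3 + r^2*(22*s - 19) + r*(16*s^2 - 37*s + 57) - 32*s^3 - 28*s^2 + 77*s + 10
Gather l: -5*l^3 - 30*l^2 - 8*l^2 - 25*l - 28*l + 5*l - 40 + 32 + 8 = -5*l^3 - 38*l^2 - 48*l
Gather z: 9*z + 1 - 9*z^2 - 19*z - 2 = -9*z^2 - 10*z - 1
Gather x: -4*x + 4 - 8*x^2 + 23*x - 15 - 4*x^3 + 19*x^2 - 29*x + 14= -4*x^3 + 11*x^2 - 10*x + 3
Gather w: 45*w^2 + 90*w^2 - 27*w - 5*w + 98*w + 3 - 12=135*w^2 + 66*w - 9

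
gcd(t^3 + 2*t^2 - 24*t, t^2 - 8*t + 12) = 1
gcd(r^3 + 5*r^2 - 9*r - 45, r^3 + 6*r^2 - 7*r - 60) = r^2 + 2*r - 15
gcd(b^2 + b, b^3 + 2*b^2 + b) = b^2 + b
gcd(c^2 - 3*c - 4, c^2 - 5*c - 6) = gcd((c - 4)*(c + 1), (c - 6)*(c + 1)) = c + 1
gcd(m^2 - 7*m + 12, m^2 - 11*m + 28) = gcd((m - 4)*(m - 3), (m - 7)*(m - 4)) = m - 4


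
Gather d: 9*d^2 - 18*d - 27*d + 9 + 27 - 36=9*d^2 - 45*d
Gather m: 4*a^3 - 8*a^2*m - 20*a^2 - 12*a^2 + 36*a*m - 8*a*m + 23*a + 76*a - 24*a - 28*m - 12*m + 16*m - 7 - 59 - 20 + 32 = 4*a^3 - 32*a^2 + 75*a + m*(-8*a^2 + 28*a - 24) - 54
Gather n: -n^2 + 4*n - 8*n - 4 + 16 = -n^2 - 4*n + 12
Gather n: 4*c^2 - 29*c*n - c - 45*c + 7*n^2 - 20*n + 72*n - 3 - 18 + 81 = 4*c^2 - 46*c + 7*n^2 + n*(52 - 29*c) + 60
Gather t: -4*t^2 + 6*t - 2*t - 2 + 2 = -4*t^2 + 4*t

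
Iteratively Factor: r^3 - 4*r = (r + 2)*(r^2 - 2*r) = (r - 2)*(r + 2)*(r)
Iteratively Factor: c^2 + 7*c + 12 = (c + 3)*(c + 4)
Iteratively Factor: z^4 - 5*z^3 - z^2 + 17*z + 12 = (z + 1)*(z^3 - 6*z^2 + 5*z + 12) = (z + 1)^2*(z^2 - 7*z + 12) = (z - 3)*(z + 1)^2*(z - 4)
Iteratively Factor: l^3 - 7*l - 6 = (l + 2)*(l^2 - 2*l - 3) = (l - 3)*(l + 2)*(l + 1)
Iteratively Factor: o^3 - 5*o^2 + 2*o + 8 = (o + 1)*(o^2 - 6*o + 8) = (o - 2)*(o + 1)*(o - 4)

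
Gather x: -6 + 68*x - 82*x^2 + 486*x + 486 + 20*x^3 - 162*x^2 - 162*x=20*x^3 - 244*x^2 + 392*x + 480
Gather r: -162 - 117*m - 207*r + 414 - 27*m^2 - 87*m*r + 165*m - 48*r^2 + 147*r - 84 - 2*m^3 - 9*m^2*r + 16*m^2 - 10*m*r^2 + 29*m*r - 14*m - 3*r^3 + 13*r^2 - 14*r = -2*m^3 - 11*m^2 + 34*m - 3*r^3 + r^2*(-10*m - 35) + r*(-9*m^2 - 58*m - 74) + 168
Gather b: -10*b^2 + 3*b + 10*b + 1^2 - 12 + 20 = -10*b^2 + 13*b + 9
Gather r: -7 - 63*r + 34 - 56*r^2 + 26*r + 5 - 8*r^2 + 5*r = -64*r^2 - 32*r + 32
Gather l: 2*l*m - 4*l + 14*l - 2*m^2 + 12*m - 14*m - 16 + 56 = l*(2*m + 10) - 2*m^2 - 2*m + 40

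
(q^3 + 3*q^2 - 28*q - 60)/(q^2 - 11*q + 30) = (q^2 + 8*q + 12)/(q - 6)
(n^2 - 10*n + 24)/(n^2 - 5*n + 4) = (n - 6)/(n - 1)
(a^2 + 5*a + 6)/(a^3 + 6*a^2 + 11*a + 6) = 1/(a + 1)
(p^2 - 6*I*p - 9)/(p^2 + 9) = (p - 3*I)/(p + 3*I)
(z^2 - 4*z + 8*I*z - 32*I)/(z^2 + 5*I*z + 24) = (z - 4)/(z - 3*I)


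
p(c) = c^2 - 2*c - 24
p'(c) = 2*c - 2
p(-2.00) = -16.00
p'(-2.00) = -6.00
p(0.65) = -24.88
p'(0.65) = -0.70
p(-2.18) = -14.89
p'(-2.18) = -6.36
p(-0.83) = -21.65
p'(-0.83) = -3.66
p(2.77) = -21.87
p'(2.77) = 3.54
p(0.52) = -24.77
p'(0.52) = -0.96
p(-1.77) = -17.33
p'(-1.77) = -5.54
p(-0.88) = -21.47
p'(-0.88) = -3.76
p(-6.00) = 24.00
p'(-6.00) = -14.00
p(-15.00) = 231.00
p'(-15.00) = -32.00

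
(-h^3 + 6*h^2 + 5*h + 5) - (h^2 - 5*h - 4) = -h^3 + 5*h^2 + 10*h + 9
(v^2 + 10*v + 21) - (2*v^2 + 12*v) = -v^2 - 2*v + 21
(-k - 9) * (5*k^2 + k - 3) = -5*k^3 - 46*k^2 - 6*k + 27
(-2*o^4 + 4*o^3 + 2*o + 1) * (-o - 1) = 2*o^5 - 2*o^4 - 4*o^3 - 2*o^2 - 3*o - 1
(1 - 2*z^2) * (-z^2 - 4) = 2*z^4 + 7*z^2 - 4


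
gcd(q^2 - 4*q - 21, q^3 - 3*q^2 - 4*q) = 1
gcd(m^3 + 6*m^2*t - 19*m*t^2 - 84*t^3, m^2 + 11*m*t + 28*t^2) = m + 7*t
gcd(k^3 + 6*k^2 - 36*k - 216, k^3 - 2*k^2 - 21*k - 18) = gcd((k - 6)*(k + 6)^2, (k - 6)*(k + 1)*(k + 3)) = k - 6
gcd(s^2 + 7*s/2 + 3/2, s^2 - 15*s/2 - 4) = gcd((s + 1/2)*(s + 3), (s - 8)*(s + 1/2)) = s + 1/2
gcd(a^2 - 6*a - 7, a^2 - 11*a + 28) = a - 7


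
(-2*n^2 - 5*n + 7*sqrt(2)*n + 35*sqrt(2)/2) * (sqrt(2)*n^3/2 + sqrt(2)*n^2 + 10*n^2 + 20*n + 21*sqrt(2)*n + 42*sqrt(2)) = -sqrt(2)*n^5 - 13*n^4 - 9*sqrt(2)*n^4/2 - 117*n^3/2 + 23*sqrt(2)*n^3 + 126*sqrt(2)*n^2 + 229*n^2 + 140*sqrt(2)*n + 1323*n + 1470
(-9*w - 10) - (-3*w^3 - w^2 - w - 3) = 3*w^3 + w^2 - 8*w - 7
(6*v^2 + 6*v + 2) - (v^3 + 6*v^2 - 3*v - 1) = -v^3 + 9*v + 3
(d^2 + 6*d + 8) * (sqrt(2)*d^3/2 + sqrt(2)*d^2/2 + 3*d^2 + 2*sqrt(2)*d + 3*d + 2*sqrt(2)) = sqrt(2)*d^5/2 + 3*d^4 + 7*sqrt(2)*d^4/2 + 9*sqrt(2)*d^3 + 21*d^3 + 18*sqrt(2)*d^2 + 42*d^2 + 24*d + 28*sqrt(2)*d + 16*sqrt(2)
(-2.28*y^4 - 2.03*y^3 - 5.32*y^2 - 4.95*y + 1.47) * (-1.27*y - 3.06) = 2.8956*y^5 + 9.5549*y^4 + 12.9682*y^3 + 22.5657*y^2 + 13.2801*y - 4.4982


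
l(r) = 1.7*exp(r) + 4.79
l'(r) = 1.7*exp(r)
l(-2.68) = 4.91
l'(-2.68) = 0.12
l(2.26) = 21.08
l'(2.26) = 16.29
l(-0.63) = 5.70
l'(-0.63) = 0.91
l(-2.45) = 4.94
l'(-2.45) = 0.15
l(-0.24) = 6.13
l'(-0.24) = 1.34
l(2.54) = 26.35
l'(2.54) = 21.56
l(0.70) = 8.21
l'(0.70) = 3.42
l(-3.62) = 4.84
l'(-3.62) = 0.05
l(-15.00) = 4.79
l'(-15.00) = 0.00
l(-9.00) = 4.79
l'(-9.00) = 0.00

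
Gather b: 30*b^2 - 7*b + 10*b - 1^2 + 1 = 30*b^2 + 3*b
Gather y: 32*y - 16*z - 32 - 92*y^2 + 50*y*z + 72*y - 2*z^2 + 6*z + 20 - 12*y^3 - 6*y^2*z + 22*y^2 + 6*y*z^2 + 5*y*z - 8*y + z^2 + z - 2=-12*y^3 + y^2*(-6*z - 70) + y*(6*z^2 + 55*z + 96) - z^2 - 9*z - 14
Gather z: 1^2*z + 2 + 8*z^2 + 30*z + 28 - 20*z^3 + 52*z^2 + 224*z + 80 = -20*z^3 + 60*z^2 + 255*z + 110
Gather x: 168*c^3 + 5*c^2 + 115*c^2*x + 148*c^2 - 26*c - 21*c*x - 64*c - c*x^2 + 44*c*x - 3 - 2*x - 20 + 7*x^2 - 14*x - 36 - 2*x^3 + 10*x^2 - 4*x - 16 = 168*c^3 + 153*c^2 - 90*c - 2*x^3 + x^2*(17 - c) + x*(115*c^2 + 23*c - 20) - 75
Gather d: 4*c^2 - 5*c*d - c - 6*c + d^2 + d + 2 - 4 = 4*c^2 - 7*c + d^2 + d*(1 - 5*c) - 2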